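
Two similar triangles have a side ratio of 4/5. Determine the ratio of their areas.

Area ratio = (side ratio)^2 = (4/5)^2 = 16:25.

16:25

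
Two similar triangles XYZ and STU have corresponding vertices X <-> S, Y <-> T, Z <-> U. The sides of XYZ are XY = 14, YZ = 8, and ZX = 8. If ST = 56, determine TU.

k = 56/14 = 4. TU = 4 * 8 = 32.

32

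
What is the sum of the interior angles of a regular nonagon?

The sum of interior angles of an n-sided polygon is (n - 2) * 180.
For n = 9: (9 - 2) * 180 = 7 * 180 = 1260 degrees.

1260 degrees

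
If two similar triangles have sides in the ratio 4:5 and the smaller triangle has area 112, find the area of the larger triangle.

Area ratio = (4/5)^2 = 16/25. Area of the larger triangle = 112 * 25/16 = 175.

175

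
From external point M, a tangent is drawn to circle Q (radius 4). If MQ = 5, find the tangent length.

The tangent, radius, and line from the external point to the center form a right triangle.
The right angle is where the tangent meets the radius.
By the Pythagorean theorem: tangent² + 4² = 5²
tangent² = 25 - 16 = 9
tangent = 3

3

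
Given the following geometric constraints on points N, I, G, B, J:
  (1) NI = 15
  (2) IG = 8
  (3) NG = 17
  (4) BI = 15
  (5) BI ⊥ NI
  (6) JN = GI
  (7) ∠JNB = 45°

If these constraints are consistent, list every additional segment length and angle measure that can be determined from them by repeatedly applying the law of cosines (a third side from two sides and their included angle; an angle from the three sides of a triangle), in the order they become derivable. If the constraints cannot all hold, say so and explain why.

The constraints are consistent. Derivable facts, in order:
After 1 step:
- NB = 15·√2
- ∠GIN = 90°
- ∠GNI = 28.07°
- ∠IGN = 61.93°
After 2 steps:
- BJ ≈ 16.55
- ∠BNI = 45°
- ∠IBN = 45°
After 3 steps:
- ∠BJN = 115.02°
- ∠JBN = 19.98°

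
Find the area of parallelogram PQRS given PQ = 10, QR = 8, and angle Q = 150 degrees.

Area = a * b * sin(theta)
Area = 10 * 8 * sin(150 degrees)
Area = 80 * 1/2
Area = 40

40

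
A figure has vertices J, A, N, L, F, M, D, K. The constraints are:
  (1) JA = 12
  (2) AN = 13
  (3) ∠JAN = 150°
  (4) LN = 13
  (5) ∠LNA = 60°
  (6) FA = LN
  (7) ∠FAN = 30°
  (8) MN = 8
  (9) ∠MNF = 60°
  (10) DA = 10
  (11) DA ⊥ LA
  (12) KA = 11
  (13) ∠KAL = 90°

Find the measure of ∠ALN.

Step 1: By the law of cosines on triangle LNA: LA² = 13² + 13² − 2·13·13·cos(60°) = 169, so LA = 13.
Step 2: By the inverse law of cosines on triangle ALN: cos(∠ALN) = (13² + 13² − 13²) / (2·13·13) = 169/338 = 0.5, so ∠ALN = 60°.

Therefore, the measure of angle ∠ALN = 60°.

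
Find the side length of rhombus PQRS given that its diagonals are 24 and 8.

In a rhombus, the diagonals bisect each other perpendicularly, creating four congruent right triangles.
Each triangle has legs 12 (half of 24) and 4 (half of 8).
The hypotenuse of each right triangle is a side of the rhombus:
side = sqrt(12^2 + 4^2) = sqrt(160) = 4*sqrt(10)

4*sqrt(10)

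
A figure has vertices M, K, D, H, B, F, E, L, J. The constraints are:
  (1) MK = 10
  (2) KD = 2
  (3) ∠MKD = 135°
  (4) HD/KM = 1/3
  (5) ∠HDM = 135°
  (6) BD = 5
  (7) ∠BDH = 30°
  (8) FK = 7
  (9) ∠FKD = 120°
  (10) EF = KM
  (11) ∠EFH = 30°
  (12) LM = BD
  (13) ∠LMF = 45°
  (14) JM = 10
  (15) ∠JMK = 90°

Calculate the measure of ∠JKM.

Step 1: By the law of cosines on triangle KMJ: KJ² = 10² + 10² − 2·10·10·cos(90°) = 200, so KJ = 10·√2.
Step 2: By the inverse law of cosines on triangle JKM: cos(∠JKM) = ((10·√2)² + 10² − 10²) / (2·10·√2·10) = 200/282.84 = 0.7071, so ∠JKM = 45°.

Therefore, the measure of angle ∠JKM = 45°.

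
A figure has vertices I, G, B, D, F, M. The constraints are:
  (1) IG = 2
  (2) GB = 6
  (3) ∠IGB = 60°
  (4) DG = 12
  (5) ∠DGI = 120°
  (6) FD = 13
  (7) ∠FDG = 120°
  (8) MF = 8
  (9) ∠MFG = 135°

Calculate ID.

Step 1: By the law of cosines on triangle IGD: ID² = 2² + 12² − 2·2·12·cos(120°) = 172, so ID = 2·√43.

Therefore, the length of ID = 2·√43.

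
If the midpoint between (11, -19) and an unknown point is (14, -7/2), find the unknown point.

Using the midpoint formula: M = ((x1 + x2)/2, (y1 + y2)/2)
We know M = (14, -7/2) and C = (11, -19)
For x: 14 = (11 + x2)/2, so x2 = 2*14 - 11 = 17
For y: -7/2 = (-19 + y2)/2, so y2 = 2*-7/2 - -19 = 12
B = (17, 12)

(17, 12)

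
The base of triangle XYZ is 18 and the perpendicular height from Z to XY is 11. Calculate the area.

Area = (1/2)(18)(11) = 99

99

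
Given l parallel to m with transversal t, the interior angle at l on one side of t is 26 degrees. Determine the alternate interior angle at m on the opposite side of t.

Alternate interior angles lie on opposite sides of the transversal, between the parallel lines.
By the alternate interior angle theorem, they are equal: 26 degrees.

26 degrees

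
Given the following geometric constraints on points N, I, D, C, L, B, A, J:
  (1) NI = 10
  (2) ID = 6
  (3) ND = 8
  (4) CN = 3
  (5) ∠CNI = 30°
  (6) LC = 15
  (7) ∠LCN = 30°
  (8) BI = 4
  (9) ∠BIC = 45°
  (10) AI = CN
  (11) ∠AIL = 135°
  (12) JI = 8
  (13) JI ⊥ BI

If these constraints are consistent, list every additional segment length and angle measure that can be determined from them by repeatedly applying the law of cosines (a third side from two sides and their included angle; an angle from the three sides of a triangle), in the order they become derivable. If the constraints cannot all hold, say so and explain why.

The constraints are consistent. Derivable facts, in order:
After 1 step:
- BJ = 4·√5
- IC ≈ 7.55
- NL ≈ 12.49
- ∠DIN = 53.13°
- ∠DNI = 36.87°
- ∠IDN = 90°
After 2 steps:
- CB ≈ 5.51
- ∠BJI = 26.57°
- ∠CIN = 11.46°
- ∠CLN = 6.9°
- ∠CNL = 143.1°
- ∠IBJ = 63.43°
- ∠ICN = 138.54°
After 3 steps:
- ∠BCI = 30.91°
- ∠CBI = 104.09°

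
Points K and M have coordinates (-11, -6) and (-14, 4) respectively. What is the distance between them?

d = sqrt((-14 - -11)^2 + (4 - -6)^2)
d = sqrt(-3^2 + 10^2)
d = sqrt(9 + 100)
d = sqrt(109)

sqrt(109)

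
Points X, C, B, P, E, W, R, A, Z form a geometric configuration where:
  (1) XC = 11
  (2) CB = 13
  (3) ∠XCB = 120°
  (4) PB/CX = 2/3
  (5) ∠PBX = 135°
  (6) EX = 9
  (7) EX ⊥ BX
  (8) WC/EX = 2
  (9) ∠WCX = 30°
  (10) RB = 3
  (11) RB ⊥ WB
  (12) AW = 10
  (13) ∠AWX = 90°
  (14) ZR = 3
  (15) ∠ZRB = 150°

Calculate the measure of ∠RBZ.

Step 1: By the law of cosines on triangle BRZ: BZ² = 3² + 3² − 2·3·3·cos(150°) = 33.59, so BZ ≈ 5.8.
Step 2: By the inverse law of cosines on triangle RBZ: cos(∠RBZ) = (3² + 5.8² − 3²) / (2·3·5.8) = 33.59/34.77 = 0.9659, so ∠RBZ = 15°.

Therefore, the measure of angle ∠RBZ = 15°.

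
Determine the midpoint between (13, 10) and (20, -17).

The midpoint is the average of the coordinates:
x: (13 + 20)/2 = 33/2
y: (10 + -17)/2 = -7/2
Midpoint = (33/2, -7/2)

(33/2, -7/2)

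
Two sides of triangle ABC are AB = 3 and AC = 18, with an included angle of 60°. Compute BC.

When two sides and the included angle are known, the law of cosines gives the third side.
c^2 = a^2 + b^2 - 2ab cos(C) generalizes the Pythagorean theorem to non-right triangles.
Here: BC^2 = 9 + 324 - 108*(1/2) = 279
BC = 3*sqrt(31)

3*sqrt(31)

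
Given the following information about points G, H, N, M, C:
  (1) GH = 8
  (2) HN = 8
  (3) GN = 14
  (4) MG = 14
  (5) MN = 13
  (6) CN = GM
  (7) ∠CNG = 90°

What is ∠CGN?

From the given relations: CN = GM = 14.
Step 1: By the law of cosines on triangle GNC: GC² = 14² + 14² − 2·14·14·cos(90°) = 392, so GC = 14·√2.
Step 2: By the inverse law of cosines on triangle CGN: cos(∠CGN) = ((14·√2)² + 14² − 14²) / (2·14·√2·14) = 392/554.37 = 0.7071, so ∠CGN = 45°.

Therefore, the measure of angle ∠CGN = 45°.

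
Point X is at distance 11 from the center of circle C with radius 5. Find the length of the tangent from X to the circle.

The tangent, radius, and line from the external point to the center form a right triangle.
The right angle is where the tangent meets the radius.
By the Pythagorean theorem: tangent² + 5² = 11²
tangent² = 121 - 25 = 96
tangent = 4*sqrt(6)

4*sqrt(6)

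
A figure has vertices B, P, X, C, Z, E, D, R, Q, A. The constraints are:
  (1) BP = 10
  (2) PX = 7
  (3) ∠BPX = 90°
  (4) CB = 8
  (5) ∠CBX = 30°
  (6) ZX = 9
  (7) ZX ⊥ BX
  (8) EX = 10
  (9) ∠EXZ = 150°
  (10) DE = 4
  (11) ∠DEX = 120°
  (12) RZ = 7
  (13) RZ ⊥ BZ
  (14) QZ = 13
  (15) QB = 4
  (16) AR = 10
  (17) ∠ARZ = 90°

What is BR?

Step 1: By the law of cosines on triangle BPX: BX² = 10² + 7² − 2·10·7·cos(90°) = 149, so BX = √149.
Step 2: By the law of cosines on triangle ZXB: ZB² = 9² + √149² − 2·9·√149·cos(90°) = 230, so ZB ≈ 15.17.
Step 3: By the law of cosines on triangle BZR: BR² = 15.17² + 7² − 2·15.17·7·cos(90°) = 279, so BR = 3·√31.

Therefore, the length of BR = 3·√31.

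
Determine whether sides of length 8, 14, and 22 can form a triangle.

The longest side is 22. The other two sides sum to 8 + 14 = 22.
Since 22 ≤ 22, the two shorter sides cannot reach around to close the triangle.

No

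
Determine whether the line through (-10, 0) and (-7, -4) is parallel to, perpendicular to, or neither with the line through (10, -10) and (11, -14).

Slope of line 1: m1 = (-4 - 0)/(-7 - -10) = -4/3 = -4/3
Slope of line 2: m2 = (-14 - -10)/(11 - 10) = -4/1 = -4
m1 != m2 (-4/3 != -4), so not parallel.
m1 * m2 = (-4/3) * (-4) = 16/3 != -1, so not perpendicular.
The lines are neither parallel nor perpendicular.

Neither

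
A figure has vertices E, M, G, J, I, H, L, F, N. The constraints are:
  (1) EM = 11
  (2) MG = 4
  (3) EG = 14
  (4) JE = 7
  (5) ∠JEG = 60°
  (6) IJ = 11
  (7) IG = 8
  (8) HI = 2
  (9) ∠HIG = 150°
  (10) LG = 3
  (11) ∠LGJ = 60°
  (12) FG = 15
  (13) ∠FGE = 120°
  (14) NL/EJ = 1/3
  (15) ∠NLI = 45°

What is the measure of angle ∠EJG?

Step 1: By the law of cosines on triangle JEG: JG² = 7² + 14² − 2·7·14·cos(60°) = 147, so JG = 7·√3.
Step 2: By the inverse law of cosines on triangle EJG: cos(∠EJG) = (7² + (7·√3)² − 14²) / (2·7·7·√3) = 0/169.74 = 0, so ∠EJG = 90°.

Therefore, the measure of angle ∠EJG = 90°.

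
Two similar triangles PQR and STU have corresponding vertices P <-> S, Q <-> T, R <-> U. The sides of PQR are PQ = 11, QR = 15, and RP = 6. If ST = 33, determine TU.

k = 33/11 = 3. TU = 3 * 15 = 45.

45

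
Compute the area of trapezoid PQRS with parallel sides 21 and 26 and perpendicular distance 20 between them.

A trapezoid's area equals the midsegment times the height.
The midsegment is (21 + 26) / 2 = 47/2.
Area = 47/2 * 20 = 470.

470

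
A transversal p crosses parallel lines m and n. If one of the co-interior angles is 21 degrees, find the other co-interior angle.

Co-interior (same-side interior) angles are between the parallel lines on the same side of the transversal.
Unlike corresponding or alternate interior angles, they are supplementary rather than equal.
So the angle = 180 - 21 = 159 degrees.

159 degrees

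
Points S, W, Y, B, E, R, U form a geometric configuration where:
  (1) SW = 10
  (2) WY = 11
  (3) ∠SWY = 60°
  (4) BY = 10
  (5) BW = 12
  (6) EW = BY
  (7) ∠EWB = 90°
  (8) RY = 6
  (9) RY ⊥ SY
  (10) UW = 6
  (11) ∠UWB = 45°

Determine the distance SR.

Step 1: By the law of cosines on triangle SWY: SY² = 10² + 11² − 2·10·11·cos(60°) = 111, so SY = √111.
Step 2: By the law of cosines on triangle SYR: SR² = √111² + 6² − 2·√111·6·cos(90°) = 147, so SR = 7·√3.

Therefore, the length of SR = 7·√3.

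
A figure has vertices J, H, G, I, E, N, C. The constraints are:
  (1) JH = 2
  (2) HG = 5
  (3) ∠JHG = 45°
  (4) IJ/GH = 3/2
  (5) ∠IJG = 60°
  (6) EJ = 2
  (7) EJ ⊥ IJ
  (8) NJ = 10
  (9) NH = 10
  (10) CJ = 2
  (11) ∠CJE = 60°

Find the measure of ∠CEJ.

Step 1: By the law of cosines on triangle EJC: EC² = 2² + 2² − 2·2·2·cos(60°) = 4, so EC = 2.
Step 2: By the inverse law of cosines on triangle CEJ: cos(∠CEJ) = (2² + 2² − 2²) / (2·2·2) = 4/8 = 0.5, so ∠CEJ = 60°.

Therefore, the measure of angle ∠CEJ = 60°.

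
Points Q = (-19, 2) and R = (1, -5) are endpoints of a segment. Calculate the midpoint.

The midpoint is the point halfway along the segment.
Move half the horizontal distance: -19 + (1 - -19)/2 = -19 + 20/2 = -9
Move half the vertical distance: 2 + (-5 - 2)/2 = 2 + -7/2 = -3/2
Midpoint = (-9, -3/2)

(-9, -3/2)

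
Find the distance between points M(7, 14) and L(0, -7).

The horizontal distance is |0 - 7| = 7 and the vertical distance is |-7 - 14| = 21.
By the Pythagorean theorem, d = sqrt(7^2 + 21^2) = sqrt(490) = 7*sqrt(10).

7*sqrt(10)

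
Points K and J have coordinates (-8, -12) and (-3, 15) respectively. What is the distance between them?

The horizontal distance is |-3 - -8| = 5 and the vertical distance is |15 - -12| = 27.
By the Pythagorean theorem, d = sqrt(5^2 + 27^2) = sqrt(754).

sqrt(754)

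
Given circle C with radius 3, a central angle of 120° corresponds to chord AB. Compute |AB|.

Chord length = 2r sin(θ/2)
= 2 × 3 × sin(120°/2)
= 2 × 3 × sin(60°)
= 3*sqrt(3)

3*sqrt(3)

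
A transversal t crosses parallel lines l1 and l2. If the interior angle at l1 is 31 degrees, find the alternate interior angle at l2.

Alternate interior angles lie on opposite sides of the transversal, between the parallel lines.
By the alternate interior angle theorem, they are equal: 31 degrees.

31 degrees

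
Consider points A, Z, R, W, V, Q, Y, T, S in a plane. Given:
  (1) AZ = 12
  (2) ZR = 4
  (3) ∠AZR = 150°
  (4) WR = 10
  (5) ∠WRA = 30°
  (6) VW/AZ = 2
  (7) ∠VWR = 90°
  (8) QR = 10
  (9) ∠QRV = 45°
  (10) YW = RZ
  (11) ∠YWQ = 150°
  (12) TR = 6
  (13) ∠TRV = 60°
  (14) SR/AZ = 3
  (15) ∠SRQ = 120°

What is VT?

From the given relations: VW = 2·AZ = 2·12 = 24.
Step 1: By the law of cosines on triangle VWR: VR² = 24² + 10² − 2·24·10·cos(90°) = 676, so VR = 26.
Step 2: By the law of cosines on triangle VRT: VT² = 26² + 6² − 2·26·6·cos(60°) = 556, so VT = 2·√139.

Therefore, the length of VT = 2·√139.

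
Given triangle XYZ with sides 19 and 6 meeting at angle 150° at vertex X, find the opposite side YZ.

By the law of cosines: YZ^2 = XY^2 + XZ^2 - 2*XY*XZ*cos(X)
YZ^2 = 19^2 + 6^2 - 2*19*6*cos(150°)
YZ^2 = 361 + 36 - 228*(-sqrt(3)/2)
YZ^2 = 114*sqrt(3) + 397
YZ = sqrt(114*sqrt(3) + 397)

sqrt(114*sqrt(3) + 397)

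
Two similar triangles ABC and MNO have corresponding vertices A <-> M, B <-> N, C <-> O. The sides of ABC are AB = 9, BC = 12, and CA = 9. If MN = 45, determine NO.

Similar triangles have proportional sides. Setting up the proportion:
MN / AB = NO / BC
45 / 9 = NO / 12
NO = 12 * 45 / 9 = 60.

60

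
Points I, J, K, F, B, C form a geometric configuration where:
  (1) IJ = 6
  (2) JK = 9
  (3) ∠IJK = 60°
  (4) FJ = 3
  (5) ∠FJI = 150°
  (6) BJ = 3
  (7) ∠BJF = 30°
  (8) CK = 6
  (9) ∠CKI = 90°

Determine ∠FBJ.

Step 1: By the law of cosines on triangle BJF: BF² = 3² + 3² − 2·3·3·cos(30°) = 2.41, so BF ≈ 1.55.
Step 2: By the inverse law of cosines on triangle FBJ: cos(∠FBJ) = (1.55² + 3² − 3²) / (2·1.55·3) = 2.41/9.32 = 0.2588, so ∠FBJ = 75°.

Therefore, the measure of angle ∠FBJ = 75°.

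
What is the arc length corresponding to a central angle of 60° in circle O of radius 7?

The full circumference is 2πr = 2π(7) = 14*pi.
The arc spans 60° out of 360°, which is a fraction of 1/6.
Arc length = 14*pi × 1/6 = 7*pi/3.

7*pi/3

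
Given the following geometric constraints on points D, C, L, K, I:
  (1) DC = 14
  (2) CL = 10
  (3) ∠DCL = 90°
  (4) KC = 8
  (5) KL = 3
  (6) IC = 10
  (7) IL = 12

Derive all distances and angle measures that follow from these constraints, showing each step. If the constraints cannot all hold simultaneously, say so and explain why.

The constraints are consistent.

Step 1: From DC = 14, CL = 10, and ∠DCL = 90°, by the law of cosines:
  DL² = DC² + CL² - 2·DC·CL·cos(90°) = 196 + 100 - 0 = 296
  DL = 2·√74

Step 2: From CI = 10, CL = 10, IL = 12, by the inverse law of cosines:
  cos(∠ICL) = (CI² + CL² - IL²) / (2·CI·CL)
  ∠ICL = 73.74°

Step 3: From CK = 8, CL = 10, KL = 3, by the inverse law of cosines:
  cos(∠KCL) = (CK² + CL² - KL²) / (2·CK·CL)
  ∠KCL = 14.36°

Step 4: From LC = 10, LI = 12, CI = 10, by the inverse law of cosines:
  cos(∠CLI) = (LC² + LI² - CI²) / (2·LC·LI)
  ∠CLI = 53.13°

Step 5: From LC = 10, LK = 3, CK = 8, by the inverse law of cosines:
  cos(∠CLK) = (LC² + LK² - CK²) / (2·LC·LK)
  ∠CLK = 41.41°

Step 6: From KC = 8, KL = 3, CL = 10, by the inverse law of cosines:
  cos(∠CKL) = (KC² + KL² - CL²) / (2·KC·KL)
  ∠CKL = 124.23°

Step 7: From IC = 10, IL = 12, CL = 10, by the inverse law of cosines:
  cos(∠CIL) = (IC² + IL² - CL²) / (2·IC·IL)
  ∠CIL = 53.13°

Step 8: From DC = 14, DL = 2·√74, CL = 10, by the inverse law of cosines:
  cos(∠CDL) = (DC² + DL² - CL²) / (2·DC·DL)
  ∠CDL = 35.54°

Step 9: From LC = 10, LD = 2·√74, CD = 14, by the inverse law of cosines:
  cos(∠CLD) = (LC² + LD² - CD²) / (2·LC·LD)
  ∠CLD = 54.46°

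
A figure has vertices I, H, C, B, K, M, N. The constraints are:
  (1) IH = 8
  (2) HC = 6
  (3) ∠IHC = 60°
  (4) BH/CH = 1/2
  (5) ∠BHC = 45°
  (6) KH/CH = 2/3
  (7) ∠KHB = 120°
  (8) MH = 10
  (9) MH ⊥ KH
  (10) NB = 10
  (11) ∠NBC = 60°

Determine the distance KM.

From the given relations: KH = 2/3·CH = 2/3·6 = 4.
Step 1: By the law of cosines on triangle KHM: KM² = 4² + 10² − 2·4·10·cos(90°) = 116, so KM = 2·√29.

Therefore, the length of KM = 2·√29.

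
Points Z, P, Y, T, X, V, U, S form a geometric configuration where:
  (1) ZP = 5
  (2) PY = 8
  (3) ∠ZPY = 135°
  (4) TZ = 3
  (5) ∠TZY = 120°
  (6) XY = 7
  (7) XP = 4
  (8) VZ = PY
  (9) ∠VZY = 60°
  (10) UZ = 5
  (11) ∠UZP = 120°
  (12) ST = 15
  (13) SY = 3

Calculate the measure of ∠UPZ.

Step 1: By the law of cosines on triangle PZU: PU² = 5² + 5² − 2·5·5·cos(120°) = 75, so PU = 5·√3.
Step 2: By the inverse law of cosines on triangle UPZ: cos(∠UPZ) = ((5·√3)² + 5² − 5²) / (2·5·√3·5) = 75/86.6 = 0.866, so ∠UPZ = 30°.

Therefore, the measure of angle ∠UPZ = 30°.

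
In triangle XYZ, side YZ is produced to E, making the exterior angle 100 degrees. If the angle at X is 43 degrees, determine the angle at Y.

angle Y = 100 - 43 = 57 degrees (exterior angle theorem).

57 degrees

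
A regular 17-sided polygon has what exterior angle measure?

Each exterior angle of a regular n-gon is 360 / n.
For n = 17: 360 / 17 = 360/17 degrees.

360/17 degrees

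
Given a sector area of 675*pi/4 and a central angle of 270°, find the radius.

r² = 360 × 675*pi/4 / (π × 270) = 225, so r = 15.

15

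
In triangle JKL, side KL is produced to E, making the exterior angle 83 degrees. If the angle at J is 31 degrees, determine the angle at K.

angle K = 83 - 31 = 52 degrees (exterior angle theorem).

52 degrees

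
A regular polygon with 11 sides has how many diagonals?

Each of the 11 vertices connects to 8 non-adjacent vertices via diagonals.
Total connections = 11 × 8 = 88, but each diagonal is counted twice.
Number of diagonals = 88 / 2 = 44.

44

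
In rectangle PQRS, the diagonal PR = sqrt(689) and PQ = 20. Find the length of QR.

b = sqrt(d^2 - a^2) = sqrt(689 - 400) = sqrt(289) = 17

17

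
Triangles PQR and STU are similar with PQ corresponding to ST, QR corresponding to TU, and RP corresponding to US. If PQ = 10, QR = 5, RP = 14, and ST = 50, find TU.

Similar triangles have proportional sides. Setting up the proportion:
ST / PQ = TU / QR
50 / 10 = TU / 5
TU = 5 * 50 / 10 = 25.

25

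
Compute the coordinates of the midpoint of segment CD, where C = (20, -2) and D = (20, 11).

The midpoint is the average of the coordinates:
x: (20 + 20)/2 = 20
y: (-2 + 11)/2 = 9/2
Midpoint = (20, 9/2)

(20, 9/2)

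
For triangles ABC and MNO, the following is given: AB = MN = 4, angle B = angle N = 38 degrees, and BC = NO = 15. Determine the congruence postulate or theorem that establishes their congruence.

The given information provides:
AB = MN = 4, angle B = angle N = 38 degrees, and BC = NO = 15
This matches the SAS congruence theorem.
Two pairs of corresponding sides and the included angle are equal (Side-Angle-Side).

SAS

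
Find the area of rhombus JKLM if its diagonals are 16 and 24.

The diagonals of a rhombus divide it into four right triangles.
Each triangle has legs 16/ 2 = 8 and 24/2 = 12, so each has area (1/2)*8*12 = 48.
Four such triangles give total area = (d1 * d2) / 2 = 192.

192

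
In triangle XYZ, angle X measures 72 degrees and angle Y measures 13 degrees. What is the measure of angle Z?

By the triangle angle sum property, the three interior angles of any triangle add up to 180°.
We know angle X = 72° and angle Y = 13°, so their sum is 85°.
Therefore angle Z = 180° - 85° = 95°.

95 degrees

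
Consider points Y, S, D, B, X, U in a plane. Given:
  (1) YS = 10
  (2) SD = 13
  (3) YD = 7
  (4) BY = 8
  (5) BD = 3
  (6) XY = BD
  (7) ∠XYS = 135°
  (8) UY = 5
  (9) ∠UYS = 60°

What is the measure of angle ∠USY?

Step 1: By the law of cosines on triangle SYU: SU² = 10² + 5² − 2·10·5·cos(60°) = 75, so SU = 5·√3.
Step 2: By the inverse law of cosines on triangle USY: cos(∠USY) = ((5·√3)² + 10² − 5²) / (2·5·√3·10) = 150/173.21 = 0.866, so ∠USY = 30°.

Therefore, the measure of angle ∠USY = 30°.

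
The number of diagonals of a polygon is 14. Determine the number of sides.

Using d = n(n - 3)/2, we solve 14 = n(n - 3)/2.
So n(n - 3) = 28.
Testing n = 7: 7 * 4 = 28 = 28. Correct.
The polygon has 7 sides.

7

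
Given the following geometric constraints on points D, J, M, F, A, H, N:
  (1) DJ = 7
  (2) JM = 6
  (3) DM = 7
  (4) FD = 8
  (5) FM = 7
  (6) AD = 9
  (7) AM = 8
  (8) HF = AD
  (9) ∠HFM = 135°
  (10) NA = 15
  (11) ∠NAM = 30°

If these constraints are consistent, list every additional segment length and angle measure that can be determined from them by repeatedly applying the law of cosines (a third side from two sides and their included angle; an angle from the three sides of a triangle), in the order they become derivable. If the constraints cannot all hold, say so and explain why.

The constraints are consistent. Derivable facts, in order:
After 1 step:
- MH ≈ 14.8
- MN ≈ 9.01
- ∠ADM = 58.41°
- ∠AMD = 73.4°
- ∠DAM = 48.19°
- ∠DFM = 55.15°
- ∠DJM = 64.62°
- ∠DMF = 69.7°
- ∠DMJ = 64.62°
- ∠FDM = 55.15°
- ∠JDM = 50.75°
After 2 steps:
- ∠AMN = 123.64°
- ∠ANM = 26.36°
- ∠FHM = 19.54°
- ∠FMH = 25.46°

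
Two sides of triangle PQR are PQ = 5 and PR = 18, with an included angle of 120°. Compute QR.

By the law of cosines: QR^2 = PQ^2 + PR^2 - 2*PQ*PR*cos(P)
QR^2 = 5^2 + 18^2 - 2*5*18*cos(120°)
QR^2 = 25 + 324 - 180*(-1/2)
QR^2 = 439
QR = sqrt(439)

sqrt(439)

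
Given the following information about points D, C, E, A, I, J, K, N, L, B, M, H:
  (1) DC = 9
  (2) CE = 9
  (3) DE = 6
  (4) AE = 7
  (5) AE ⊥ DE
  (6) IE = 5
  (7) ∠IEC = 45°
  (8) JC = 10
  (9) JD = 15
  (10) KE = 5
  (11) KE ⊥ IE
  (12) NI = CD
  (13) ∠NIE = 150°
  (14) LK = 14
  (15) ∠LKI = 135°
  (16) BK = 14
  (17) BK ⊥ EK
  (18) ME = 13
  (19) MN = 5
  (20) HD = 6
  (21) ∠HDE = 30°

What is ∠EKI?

Step 1: By the law of cosines on triangle KEI: KI² = 5² + 5² − 2·5·5·cos(90°) = 50, so KI = 5·√2.
Step 2: By the inverse law of cosines on triangle EKI: cos(∠EKI) = (5² + (5·√2)² − 5²) / (2·5·5·√2) = 50/70.71 = 0.7071, so ∠EKI = 45°.

Therefore, the measure of angle ∠EKI = 45°.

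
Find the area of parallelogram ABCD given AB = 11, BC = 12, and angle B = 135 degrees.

The area of a parallelogram equals the product of two adjacent sides times the sine of the included angle.
This is because the height equals 12 * sin(135°) = 6*sqrt(2).
Area = 11 * 6*sqrt(2) = 66*sqrt(2)

66*sqrt(2)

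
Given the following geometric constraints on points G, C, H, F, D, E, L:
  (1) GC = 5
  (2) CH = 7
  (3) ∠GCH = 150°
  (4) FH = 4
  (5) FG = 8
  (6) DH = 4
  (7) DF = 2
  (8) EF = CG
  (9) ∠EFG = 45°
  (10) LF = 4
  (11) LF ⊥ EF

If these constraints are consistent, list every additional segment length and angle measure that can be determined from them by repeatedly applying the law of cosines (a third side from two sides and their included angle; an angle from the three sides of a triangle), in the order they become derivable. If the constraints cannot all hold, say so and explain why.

The constraints are consistent. Derivable facts, in order:
After 1 step:
- EL = √41
- GE ≈ 5.69
- GH ≈ 11.6
- ∠DFH = 75.52°
- ∠DHF = 28.96°
- ∠FDH = 75.52°
After 2 steps:
- ∠CGH = 17.56°
- ∠CHG = 12.44°
- ∠EGF = 38.38°
- ∠ELF = 51.34°
- ∠FEG = 96.62°
- ∠FEL = 38.66°
- ∠FGH = 10.35°
- ∠FHG = 21.06°
- ∠GFH = 148.59°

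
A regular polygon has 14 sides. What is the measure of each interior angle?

Each interior angle of a regular n-gon is (n - 2) * 180 / n.
For n = 14: (14 - 2) * 180 / 14 = 2160/14 = 1080/7 degrees.

1080/7 degrees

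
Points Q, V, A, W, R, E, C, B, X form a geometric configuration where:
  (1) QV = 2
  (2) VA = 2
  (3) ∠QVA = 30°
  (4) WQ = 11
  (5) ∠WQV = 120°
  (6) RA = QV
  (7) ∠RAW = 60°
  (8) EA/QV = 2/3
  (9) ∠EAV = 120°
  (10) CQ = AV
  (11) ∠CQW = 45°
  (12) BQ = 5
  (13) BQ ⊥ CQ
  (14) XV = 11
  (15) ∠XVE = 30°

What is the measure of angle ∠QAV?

Step 1: By the law of cosines on triangle AVQ: AQ² = 2² + 2² − 2·2·2·cos(30°) = 1.07, so AQ ≈ 1.04.
Step 2: By the inverse law of cosines on triangle QAV: cos(∠QAV) = (1.04² + 2² − 2²) / (2·1.04·2) = 1.07/4.14 = 0.2588, so ∠QAV = 75°.

Therefore, the measure of angle ∠QAV = 75°.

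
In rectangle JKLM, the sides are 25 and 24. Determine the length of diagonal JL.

A rectangle's diagonal splits it into two right triangles, with the diagonal as the hypotenuse.
By the Pythagorean theorem, d^2 = 25^2 + 24^2 = 1201.
Therefore d = sqrt(1201).

sqrt(1201)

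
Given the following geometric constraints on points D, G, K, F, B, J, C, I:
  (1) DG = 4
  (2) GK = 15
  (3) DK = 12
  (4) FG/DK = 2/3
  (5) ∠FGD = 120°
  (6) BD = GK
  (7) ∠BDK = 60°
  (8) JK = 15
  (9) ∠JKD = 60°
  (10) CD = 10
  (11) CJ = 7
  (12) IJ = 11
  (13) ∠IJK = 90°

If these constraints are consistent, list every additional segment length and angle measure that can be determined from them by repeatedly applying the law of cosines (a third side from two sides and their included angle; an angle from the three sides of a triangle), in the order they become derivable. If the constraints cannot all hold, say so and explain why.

The constraints are consistent. Derivable facts, in order:
After 1 step:
- DF = 4·√7
- DJ = 3·√21
- KB = 3·√21
- KI ≈ 18.6
- ∠DGK = 36.07°
- ∠DKG = 11.32°
- ∠GDK = 132.62°
After 2 steps:
- ∠BKD = 70.89°
- ∠CDJ = 29.21°
- ∠CJD = 44.19°
- ∠DBK = 49.11°
- ∠DCJ = 106.6°
- ∠DFG = 19.11°
- ∠DJK = 49.11°
- ∠FDG = 40.89°
- ∠IKJ = 36.25°
- ∠JDK = 70.89°
- ∠JIK = 53.75°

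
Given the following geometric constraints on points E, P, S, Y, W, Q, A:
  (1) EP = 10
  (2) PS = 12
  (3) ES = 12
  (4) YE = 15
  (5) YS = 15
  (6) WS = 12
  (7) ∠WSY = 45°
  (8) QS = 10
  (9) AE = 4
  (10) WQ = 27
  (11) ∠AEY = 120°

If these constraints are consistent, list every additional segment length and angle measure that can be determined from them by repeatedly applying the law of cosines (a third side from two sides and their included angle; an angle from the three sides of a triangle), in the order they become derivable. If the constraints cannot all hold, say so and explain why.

These constraints are not satisfiable: by the triangle inequality in triangle SWQ, (6) WS = 12 and (8) QS = 10 force WQ ≤ 12 + 10 = 22, but (10) says WQ = 27. No planar figure meets all of them, so nothing further can be derived.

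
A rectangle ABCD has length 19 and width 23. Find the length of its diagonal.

d = sqrt(19^2 + 23^2) = sqrt(890)

sqrt(890)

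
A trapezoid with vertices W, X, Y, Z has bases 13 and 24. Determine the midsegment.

The midsegment (median) of a trapezoid connects the midpoints of the non-parallel sides.
Its length is the average of the two bases: (13 + 24) / 2 = 37/2.

37/2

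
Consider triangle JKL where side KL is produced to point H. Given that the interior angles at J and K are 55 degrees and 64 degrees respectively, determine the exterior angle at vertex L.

Exterior angle = 55 + 64 = 119 degrees (exterior angle theorem).

119 degrees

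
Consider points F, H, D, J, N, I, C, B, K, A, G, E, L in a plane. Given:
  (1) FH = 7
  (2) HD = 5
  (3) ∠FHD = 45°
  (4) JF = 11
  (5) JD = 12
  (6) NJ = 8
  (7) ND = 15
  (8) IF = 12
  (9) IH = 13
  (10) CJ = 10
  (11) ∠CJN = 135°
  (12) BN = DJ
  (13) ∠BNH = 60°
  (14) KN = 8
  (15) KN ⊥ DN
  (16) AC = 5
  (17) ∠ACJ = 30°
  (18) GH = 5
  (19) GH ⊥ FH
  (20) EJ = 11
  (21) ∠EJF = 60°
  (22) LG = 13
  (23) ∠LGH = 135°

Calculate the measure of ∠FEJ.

Step 1: By the law of cosines on triangle EJF: EF² = 11² + 11² − 2·11·11·cos(60°) = 121, so EF = 11.
Step 2: By the inverse law of cosines on triangle FEJ: cos(∠FEJ) = (11² + 11² − 11²) / (2·11·11) = 121/242 = 0.5, so ∠FEJ = 60°.

Therefore, the measure of angle ∠FEJ = 60°.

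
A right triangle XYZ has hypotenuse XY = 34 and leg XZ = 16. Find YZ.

By the Pythagorean theorem: YZ^2 = XY^2 - XZ^2
YZ^2 = 34^2 - 16^2 = 1156 - 256 = 900
YZ = sqrt(900) = 30

30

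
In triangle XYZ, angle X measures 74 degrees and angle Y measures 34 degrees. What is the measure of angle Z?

angle Z = 180 - 74 - 34 = 72 degrees.

72 degrees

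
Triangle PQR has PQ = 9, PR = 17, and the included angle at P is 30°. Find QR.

Law of cosines: QR^2 = 9^2 + 17^2 - 2(9)(17)cos(30°) = 370 - 153*sqrt(3), so QR = sqrt(370 - 153*sqrt(3)).

sqrt(370 - 153*sqrt(3))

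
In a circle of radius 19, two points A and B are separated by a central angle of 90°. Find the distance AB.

Drop a perpendicular from the center to the chord, bisecting both the chord and the central angle.
Each half-chord = r sin(θ/2) = 19 sin(45°).
The full chord = 2 × 19 × sin(45°) = 19*sqrt(2).

19*sqrt(2)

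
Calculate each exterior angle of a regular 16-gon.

Each exterior angle of a regular n-gon is 360 / n.
For n = 16: 360 / 16 = 45/2 degrees.

45/2 degrees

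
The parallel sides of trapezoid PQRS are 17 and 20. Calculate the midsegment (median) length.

The midsegment of a trapezoid = (base1 + base2) / 2
midsegment = (17 + 20) / 2
midsegment = 37 / 2
midsegment = 37/2

37/2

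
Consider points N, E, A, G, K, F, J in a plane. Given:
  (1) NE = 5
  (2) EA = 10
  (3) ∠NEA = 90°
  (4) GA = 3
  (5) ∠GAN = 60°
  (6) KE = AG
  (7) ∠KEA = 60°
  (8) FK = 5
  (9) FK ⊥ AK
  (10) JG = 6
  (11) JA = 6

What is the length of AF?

From the given relations: KE = AG = 3.
Step 1: By the law of cosines on triangle AEK: AK² = 10² + 3² − 2·10·3·cos(60°) = 79, so AK = √79.
Step 2: By the law of cosines on triangle AKF: AF² = √79² + 5² − 2·√79·5·cos(90°) = 104, so AF = 2·√26.

Therefore, the length of AF = 2·√26.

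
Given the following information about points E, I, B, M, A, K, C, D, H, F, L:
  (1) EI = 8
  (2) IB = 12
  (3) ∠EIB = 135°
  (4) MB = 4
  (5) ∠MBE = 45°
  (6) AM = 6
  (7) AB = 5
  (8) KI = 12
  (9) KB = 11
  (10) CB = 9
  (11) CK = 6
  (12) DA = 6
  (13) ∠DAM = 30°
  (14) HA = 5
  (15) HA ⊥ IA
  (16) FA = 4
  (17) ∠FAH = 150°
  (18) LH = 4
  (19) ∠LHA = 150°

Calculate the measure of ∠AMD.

Step 1: By the law of cosines on triangle MAD: MD² = 6² + 6² − 2·6·6·cos(30°) = 9.65, so MD ≈ 3.11.
Step 2: By the inverse law of cosines on triangle AMD: cos(∠AMD) = (6² + 3.11² − 6²) / (2·6·3.11) = 9.65/37.27 = 0.2588, so ∠AMD = 75°.

Therefore, the measure of angle ∠AMD = 75°.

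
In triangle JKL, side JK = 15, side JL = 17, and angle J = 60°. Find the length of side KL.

By the law of cosines: KL^2 = JK^2 + JL^2 - 2*JK*JL*cos(J)
KL^2 = 15^2 + 17^2 - 2*15*17*cos(60°)
KL^2 = 225 + 289 - 510*(1/2)
KL^2 = 259
KL = sqrt(259)

sqrt(259)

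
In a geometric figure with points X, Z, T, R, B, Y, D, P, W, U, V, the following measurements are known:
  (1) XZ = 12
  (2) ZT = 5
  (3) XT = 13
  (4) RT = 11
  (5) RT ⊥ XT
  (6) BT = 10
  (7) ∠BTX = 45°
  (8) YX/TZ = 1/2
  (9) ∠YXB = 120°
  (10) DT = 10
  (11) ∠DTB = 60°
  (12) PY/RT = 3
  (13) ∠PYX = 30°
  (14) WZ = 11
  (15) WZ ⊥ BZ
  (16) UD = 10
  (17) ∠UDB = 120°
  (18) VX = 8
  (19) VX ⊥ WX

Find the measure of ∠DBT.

Step 1: By the law of cosines on triangle BTD: BD² = 10² + 10² − 2·10·10·cos(60°) = 100, so BD = 10.
Step 2: By the inverse law of cosines on triangle DBT: cos(∠DBT) = (10² + 10² − 10²) / (2·10·10) = 100/200 = 0.5, so ∠DBT = 60°.

Therefore, the measure of angle ∠DBT = 60°.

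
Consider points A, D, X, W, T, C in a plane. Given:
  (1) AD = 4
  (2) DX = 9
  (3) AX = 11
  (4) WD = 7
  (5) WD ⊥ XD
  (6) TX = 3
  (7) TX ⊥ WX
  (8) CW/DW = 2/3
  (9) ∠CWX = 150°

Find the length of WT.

Step 1: By the law of cosines on triangle XDW: XW² = 9² + 7² − 2·9·7·cos(90°) = 130, so XW = √130.
Step 2: By the law of cosines on triangle WXT: WT² = √130² + 3² − 2·√130·3·cos(90°) = 139, so WT = √139.

Therefore, the length of WT = √139.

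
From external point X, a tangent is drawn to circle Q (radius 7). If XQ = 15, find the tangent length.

tangent = √(d² - r²) = √(15² - 7²) = √(225 - 49) = √176 = 4*sqrt(11)

4*sqrt(11)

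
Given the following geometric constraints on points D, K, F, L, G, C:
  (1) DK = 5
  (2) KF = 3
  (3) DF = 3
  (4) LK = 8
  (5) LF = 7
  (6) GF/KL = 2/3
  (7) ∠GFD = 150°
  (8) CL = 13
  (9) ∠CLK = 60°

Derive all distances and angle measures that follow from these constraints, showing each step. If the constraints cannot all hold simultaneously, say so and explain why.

The constraints are consistent.

From the given relations:
  GF = 2/3·KL = 2/3·8 ≈ 5.33

Step 1: From DF = 3, FG = 5.33, and ∠DFG = 150°, by the law of cosines:
  DG² = DF² + FG² - 2·DF·FG·cos(150°) = 9 + 28.44 + 27.71 = 65.16
  DG ≈ 8.07

Step 2: From KL = 8, LC = 13, and ∠KLC = 60°, by the law of cosines:
  KC² = KL² + LC² - 2·KL·LC·cos(60°) = 64 + 169 - 104 = 129
  KC = √129

Step 3: From DF = 3, DK = 5, FK = 3, by the inverse law of cosines:
  cos(∠FDK) = (DF² + DK² - FK²) / (2·DF·DK)
  ∠FDK = 33.56°

Step 4: From KD = 5, KF = 3, DF = 3, by the inverse law of cosines:
  cos(∠DKF) = (KD² + KF² - DF²) / (2·KD·KF)
  ∠DKF = 33.56°

Step 5: From KF = 3, KL = 8, FL = 7, by the inverse law of cosines:
  cos(∠FKL) = (KF² + KL² - FL²) / (2·KF·KL)
  ∠FKL = 60°

Step 6: From FD = 3, FK = 3, DK = 5, by the inverse law of cosines:
  cos(∠DFK) = (FD² + FK² - DK²) / (2·FD·FK)
  ∠DFK = 112.89°

Step 7: From FK = 3, FL = 7, KL = 8, by the inverse law of cosines:
  cos(∠KFL) = (FK² + FL² - KL²) / (2·FK·FL)
  ∠KFL = 98.21°

Step 8: From LF = 7, LK = 8, FK = 3, by the inverse law of cosines:
  cos(∠FLK) = (LF² + LK² - FK²) / (2·LF·LK)
  ∠FLK = 21.79°

Step 9: From DF = 3, DG = 8.07, FG = 5.33, by the inverse law of cosines:
  cos(∠FDG) = (DF² + DG² - FG²) / (2·DF·DG)
  ∠FDG = 19.29°

Step 10: From KC = √129, KL = 8, CL = 13, by the inverse law of cosines:
  cos(∠CKL) = (KC² + KL² - CL²) / (2·KC·KL)
  ∠CKL = 82.41°

Step 11: From GD = 8.07, GF = 5.33, DF = 3, by the inverse law of cosines:
  cos(∠DGF) = (GD² + GF² - DF²) / (2·GD·GF)
  ∠DGF = 10.71°

Step 12: From CK = √129, CL = 13, KL = 8, by the inverse law of cosines:
  cos(∠KCL) = (CK² + CL² - KL²) / (2·CK·CL)
  ∠KCL = 37.59°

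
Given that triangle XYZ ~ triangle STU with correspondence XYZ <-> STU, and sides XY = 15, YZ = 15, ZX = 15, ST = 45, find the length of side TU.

Similar triangles have proportional sides. Setting up the proportion:
ST / XY = TU / YZ
45 / 15 = TU / 15
TU = 15 * 45 / 15 = 45.

45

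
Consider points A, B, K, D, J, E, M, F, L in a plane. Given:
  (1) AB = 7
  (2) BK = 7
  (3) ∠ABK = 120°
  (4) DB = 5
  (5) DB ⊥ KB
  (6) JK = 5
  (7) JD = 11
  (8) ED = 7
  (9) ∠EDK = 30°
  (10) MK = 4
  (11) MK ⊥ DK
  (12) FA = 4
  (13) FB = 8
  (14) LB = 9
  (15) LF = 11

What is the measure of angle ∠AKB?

Step 1: By the law of cosines on triangle KBA: KA² = 7² + 7² − 2·7·7·cos(120°) = 147, so KA = 7·√3.
Step 2: By the inverse law of cosines on triangle AKB: cos(∠AKB) = ((7·√3)² + 7² − 7²) / (2·7·√3·7) = 147/169.74 = 0.866, so ∠AKB = 30°.

Therefore, the measure of angle ∠AKB = 30°.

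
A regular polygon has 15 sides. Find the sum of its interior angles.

The sum of interior angles of an n-sided polygon is (n - 2) * 180.
For n = 15: (15 - 2) * 180 = 13 * 180 = 2340 degrees.

2340 degrees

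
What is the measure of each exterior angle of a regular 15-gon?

Each exterior angle of a regular n-gon is 360 / n.
For n = 15: 360 / 15 = 24 degrees.

24 degrees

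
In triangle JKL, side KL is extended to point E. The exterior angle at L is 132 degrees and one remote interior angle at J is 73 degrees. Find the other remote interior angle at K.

The exterior angle theorem states that an exterior angle equals the sum of the two non-adjacent interior angles.
So 132 = 73 + angle K, which gives angle K = 132 - 73 = 59 degrees.

59 degrees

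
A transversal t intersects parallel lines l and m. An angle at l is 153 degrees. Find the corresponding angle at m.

When a transversal crosses parallel lines, angles in the same position at each intersection are called corresponding angles.
These are always equal, so the answer is 153 degrees.

153 degrees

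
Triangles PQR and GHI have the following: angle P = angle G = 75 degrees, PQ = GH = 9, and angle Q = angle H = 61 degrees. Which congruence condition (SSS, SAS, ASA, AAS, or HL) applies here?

The given information matches ASA: Two pairs of corresponding angles and the included side are equal (Angle-Side-Angle).

ASA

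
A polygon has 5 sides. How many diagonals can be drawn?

Total line segments between 5 vertices = C(5,2) = 10.
Subtract the 5 sides: 10 - 5 = 5 diagonals.

5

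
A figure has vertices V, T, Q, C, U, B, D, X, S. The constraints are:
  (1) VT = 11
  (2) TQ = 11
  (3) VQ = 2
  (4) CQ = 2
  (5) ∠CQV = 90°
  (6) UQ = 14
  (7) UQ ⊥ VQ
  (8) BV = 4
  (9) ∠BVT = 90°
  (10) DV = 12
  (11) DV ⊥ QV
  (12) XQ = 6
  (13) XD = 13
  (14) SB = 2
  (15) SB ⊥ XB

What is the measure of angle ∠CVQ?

Step 1: By the law of cosines on triangle VQC: VC² = 2² + 2² − 2·2·2·cos(90°) = 8, so VC = 2·√2.
Step 2: By the inverse law of cosines on triangle CVQ: cos(∠CVQ) = ((2·√2)² + 2² − 2²) / (2·2·√2·2) = 8/11.31 = 0.7071, so ∠CVQ = 45°.

Therefore, the measure of angle ∠CVQ = 45°.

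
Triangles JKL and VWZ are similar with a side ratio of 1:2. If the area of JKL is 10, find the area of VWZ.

Area ratio = (1/2)^2 = 1/4. Area of VWZ = 10 * 4/1 = 40.

40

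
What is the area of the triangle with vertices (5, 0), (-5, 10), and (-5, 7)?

Shoelace: Area = (1/2)|5(10-7) + -5(7-0) + -5(0-10)| = (1/2)(30) = 15

15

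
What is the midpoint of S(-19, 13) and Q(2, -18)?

The midpoint is the average of the coordinates:
x: (-19 + 2)/2 = -17/2
y: (13 + -18)/2 = -5/2
Midpoint = (-17/2, -5/2)

(-17/2, -5/2)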